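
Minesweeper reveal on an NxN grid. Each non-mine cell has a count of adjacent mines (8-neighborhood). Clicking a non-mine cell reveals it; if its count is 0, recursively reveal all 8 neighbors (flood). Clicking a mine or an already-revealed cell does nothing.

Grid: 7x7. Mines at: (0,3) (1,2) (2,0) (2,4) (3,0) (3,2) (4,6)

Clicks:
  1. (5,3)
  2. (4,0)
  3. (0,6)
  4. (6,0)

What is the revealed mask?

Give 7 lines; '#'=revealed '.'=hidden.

Click 1 (5,3) count=0: revealed 23 new [(3,3) (3,4) (3,5) (4,0) (4,1) (4,2) (4,3) (4,4) (4,5) (5,0) (5,1) (5,2) (5,3) (5,4) (5,5) (5,6) (6,0) (6,1) (6,2) (6,3) (6,4) (6,5) (6,6)] -> total=23
Click 2 (4,0) count=1: revealed 0 new [(none)] -> total=23
Click 3 (0,6) count=0: revealed 9 new [(0,4) (0,5) (0,6) (1,4) (1,5) (1,6) (2,5) (2,6) (3,6)] -> total=32
Click 4 (6,0) count=0: revealed 0 new [(none)] -> total=32

Answer: ....###
....###
.....##
...####
######.
#######
#######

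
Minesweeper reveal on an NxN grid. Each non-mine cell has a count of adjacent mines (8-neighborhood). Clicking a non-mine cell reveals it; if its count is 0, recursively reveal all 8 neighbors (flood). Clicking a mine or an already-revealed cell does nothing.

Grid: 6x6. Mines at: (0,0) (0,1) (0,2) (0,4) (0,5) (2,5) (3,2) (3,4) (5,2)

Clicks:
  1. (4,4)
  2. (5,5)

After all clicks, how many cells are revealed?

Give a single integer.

Click 1 (4,4) count=1: revealed 1 new [(4,4)] -> total=1
Click 2 (5,5) count=0: revealed 5 new [(4,3) (4,5) (5,3) (5,4) (5,5)] -> total=6

Answer: 6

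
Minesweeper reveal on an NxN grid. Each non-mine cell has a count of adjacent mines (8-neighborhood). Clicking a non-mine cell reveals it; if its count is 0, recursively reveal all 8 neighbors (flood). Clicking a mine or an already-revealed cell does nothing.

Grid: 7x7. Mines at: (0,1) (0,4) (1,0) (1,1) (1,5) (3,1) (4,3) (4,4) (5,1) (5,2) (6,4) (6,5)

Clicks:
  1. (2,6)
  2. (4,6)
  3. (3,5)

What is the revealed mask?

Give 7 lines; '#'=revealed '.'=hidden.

Click 1 (2,6) count=1: revealed 1 new [(2,6)] -> total=1
Click 2 (4,6) count=0: revealed 7 new [(2,5) (3,5) (3,6) (4,5) (4,6) (5,5) (5,6)] -> total=8
Click 3 (3,5) count=1: revealed 0 new [(none)] -> total=8

Answer: .......
.......
.....##
.....##
.....##
.....##
.......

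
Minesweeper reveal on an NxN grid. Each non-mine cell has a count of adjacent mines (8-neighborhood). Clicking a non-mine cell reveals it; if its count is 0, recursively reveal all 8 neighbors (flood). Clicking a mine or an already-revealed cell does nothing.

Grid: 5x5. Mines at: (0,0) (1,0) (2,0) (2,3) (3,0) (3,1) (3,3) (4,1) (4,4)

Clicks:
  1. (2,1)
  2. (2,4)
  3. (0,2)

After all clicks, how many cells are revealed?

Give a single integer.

Click 1 (2,1) count=4: revealed 1 new [(2,1)] -> total=1
Click 2 (2,4) count=2: revealed 1 new [(2,4)] -> total=2
Click 3 (0,2) count=0: revealed 8 new [(0,1) (0,2) (0,3) (0,4) (1,1) (1,2) (1,3) (1,4)] -> total=10

Answer: 10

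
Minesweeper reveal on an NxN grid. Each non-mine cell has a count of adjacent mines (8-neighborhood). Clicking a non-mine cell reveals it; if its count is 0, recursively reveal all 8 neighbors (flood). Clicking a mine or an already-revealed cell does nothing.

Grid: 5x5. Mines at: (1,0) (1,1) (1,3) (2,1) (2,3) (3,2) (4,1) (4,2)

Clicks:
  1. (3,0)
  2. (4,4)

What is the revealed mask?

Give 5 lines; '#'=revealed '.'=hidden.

Click 1 (3,0) count=2: revealed 1 new [(3,0)] -> total=1
Click 2 (4,4) count=0: revealed 4 new [(3,3) (3,4) (4,3) (4,4)] -> total=5

Answer: .....
.....
.....
#..##
...##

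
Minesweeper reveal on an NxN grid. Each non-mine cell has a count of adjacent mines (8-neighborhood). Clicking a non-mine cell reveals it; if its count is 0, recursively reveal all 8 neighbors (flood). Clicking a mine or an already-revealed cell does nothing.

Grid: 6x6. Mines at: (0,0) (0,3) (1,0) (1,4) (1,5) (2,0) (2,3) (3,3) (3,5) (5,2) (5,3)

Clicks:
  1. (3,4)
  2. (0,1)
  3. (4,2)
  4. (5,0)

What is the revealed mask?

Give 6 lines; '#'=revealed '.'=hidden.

Answer: .#....
......
......
##..#.
###...
##....

Derivation:
Click 1 (3,4) count=3: revealed 1 new [(3,4)] -> total=1
Click 2 (0,1) count=2: revealed 1 new [(0,1)] -> total=2
Click 3 (4,2) count=3: revealed 1 new [(4,2)] -> total=3
Click 4 (5,0) count=0: revealed 6 new [(3,0) (3,1) (4,0) (4,1) (5,0) (5,1)] -> total=9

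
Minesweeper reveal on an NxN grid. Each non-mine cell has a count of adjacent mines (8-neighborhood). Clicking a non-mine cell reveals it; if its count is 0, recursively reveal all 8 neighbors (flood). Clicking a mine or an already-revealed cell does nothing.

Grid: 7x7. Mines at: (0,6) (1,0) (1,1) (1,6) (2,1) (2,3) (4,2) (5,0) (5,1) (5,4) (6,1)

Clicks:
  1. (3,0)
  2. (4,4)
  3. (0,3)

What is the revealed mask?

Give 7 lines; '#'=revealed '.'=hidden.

Answer: ..####.
..####.
.......
#......
....#..
.......
.......

Derivation:
Click 1 (3,0) count=1: revealed 1 new [(3,0)] -> total=1
Click 2 (4,4) count=1: revealed 1 new [(4,4)] -> total=2
Click 3 (0,3) count=0: revealed 8 new [(0,2) (0,3) (0,4) (0,5) (1,2) (1,3) (1,4) (1,5)] -> total=10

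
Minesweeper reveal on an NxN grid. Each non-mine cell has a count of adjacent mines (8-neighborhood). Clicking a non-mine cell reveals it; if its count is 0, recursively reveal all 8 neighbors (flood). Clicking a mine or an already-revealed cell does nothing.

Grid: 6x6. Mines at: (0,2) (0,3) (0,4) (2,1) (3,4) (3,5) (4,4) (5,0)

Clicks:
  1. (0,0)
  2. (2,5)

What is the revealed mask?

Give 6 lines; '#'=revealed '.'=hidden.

Answer: ##....
##....
.....#
......
......
......

Derivation:
Click 1 (0,0) count=0: revealed 4 new [(0,0) (0,1) (1,0) (1,1)] -> total=4
Click 2 (2,5) count=2: revealed 1 new [(2,5)] -> total=5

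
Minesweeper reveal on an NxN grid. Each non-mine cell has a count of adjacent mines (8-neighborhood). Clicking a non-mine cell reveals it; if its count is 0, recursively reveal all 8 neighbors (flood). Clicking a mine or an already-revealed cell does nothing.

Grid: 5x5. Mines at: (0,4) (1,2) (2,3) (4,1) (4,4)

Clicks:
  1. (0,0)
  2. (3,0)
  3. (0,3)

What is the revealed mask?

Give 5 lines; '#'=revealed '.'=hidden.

Answer: ##.#.
##...
##...
##...
.....

Derivation:
Click 1 (0,0) count=0: revealed 8 new [(0,0) (0,1) (1,0) (1,1) (2,0) (2,1) (3,0) (3,1)] -> total=8
Click 2 (3,0) count=1: revealed 0 new [(none)] -> total=8
Click 3 (0,3) count=2: revealed 1 new [(0,3)] -> total=9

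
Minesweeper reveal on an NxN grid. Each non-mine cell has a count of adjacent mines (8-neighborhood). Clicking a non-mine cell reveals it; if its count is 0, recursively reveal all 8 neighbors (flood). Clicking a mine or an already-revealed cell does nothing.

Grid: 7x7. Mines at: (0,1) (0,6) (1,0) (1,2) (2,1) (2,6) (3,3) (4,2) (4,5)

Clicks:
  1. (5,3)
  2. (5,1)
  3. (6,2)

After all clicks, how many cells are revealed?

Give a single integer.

Answer: 18

Derivation:
Click 1 (5,3) count=1: revealed 1 new [(5,3)] -> total=1
Click 2 (5,1) count=1: revealed 1 new [(5,1)] -> total=2
Click 3 (6,2) count=0: revealed 16 new [(3,0) (3,1) (4,0) (4,1) (5,0) (5,2) (5,4) (5,5) (5,6) (6,0) (6,1) (6,2) (6,3) (6,4) (6,5) (6,6)] -> total=18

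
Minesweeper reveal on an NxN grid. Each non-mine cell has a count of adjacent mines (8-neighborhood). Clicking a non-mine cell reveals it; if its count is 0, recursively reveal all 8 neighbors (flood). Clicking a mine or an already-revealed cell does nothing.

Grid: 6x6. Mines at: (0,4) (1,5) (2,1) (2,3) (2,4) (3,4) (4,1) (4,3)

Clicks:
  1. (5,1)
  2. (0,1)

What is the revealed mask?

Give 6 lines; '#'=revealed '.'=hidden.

Answer: ####..
####..
......
......
......
.#....

Derivation:
Click 1 (5,1) count=1: revealed 1 new [(5,1)] -> total=1
Click 2 (0,1) count=0: revealed 8 new [(0,0) (0,1) (0,2) (0,3) (1,0) (1,1) (1,2) (1,3)] -> total=9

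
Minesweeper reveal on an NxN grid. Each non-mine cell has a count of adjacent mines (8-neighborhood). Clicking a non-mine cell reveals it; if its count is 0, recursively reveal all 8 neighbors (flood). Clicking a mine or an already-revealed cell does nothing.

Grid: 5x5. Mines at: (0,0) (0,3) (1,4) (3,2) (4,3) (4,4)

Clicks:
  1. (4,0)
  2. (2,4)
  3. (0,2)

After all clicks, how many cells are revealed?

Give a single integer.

Click 1 (4,0) count=0: revealed 8 new [(1,0) (1,1) (2,0) (2,1) (3,0) (3,1) (4,0) (4,1)] -> total=8
Click 2 (2,4) count=1: revealed 1 new [(2,4)] -> total=9
Click 3 (0,2) count=1: revealed 1 new [(0,2)] -> total=10

Answer: 10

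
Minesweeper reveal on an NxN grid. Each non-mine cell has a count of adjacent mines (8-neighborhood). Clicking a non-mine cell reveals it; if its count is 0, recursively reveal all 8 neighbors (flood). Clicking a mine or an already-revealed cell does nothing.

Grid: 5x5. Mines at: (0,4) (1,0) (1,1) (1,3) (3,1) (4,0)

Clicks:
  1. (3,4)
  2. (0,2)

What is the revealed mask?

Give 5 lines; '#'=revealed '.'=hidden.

Click 1 (3,4) count=0: revealed 9 new [(2,2) (2,3) (2,4) (3,2) (3,3) (3,4) (4,2) (4,3) (4,4)] -> total=9
Click 2 (0,2) count=2: revealed 1 new [(0,2)] -> total=10

Answer: ..#..
.....
..###
..###
..###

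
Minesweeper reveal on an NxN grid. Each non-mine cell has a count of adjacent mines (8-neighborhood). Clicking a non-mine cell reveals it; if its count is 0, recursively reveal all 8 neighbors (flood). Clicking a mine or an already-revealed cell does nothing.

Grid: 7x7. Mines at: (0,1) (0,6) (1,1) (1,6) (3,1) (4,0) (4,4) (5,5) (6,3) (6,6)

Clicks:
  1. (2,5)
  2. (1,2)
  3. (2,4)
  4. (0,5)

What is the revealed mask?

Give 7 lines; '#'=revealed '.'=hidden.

Answer: ..####.
..####.
..####.
..####.
.......
.......
.......

Derivation:
Click 1 (2,5) count=1: revealed 1 new [(2,5)] -> total=1
Click 2 (1,2) count=2: revealed 1 new [(1,2)] -> total=2
Click 3 (2,4) count=0: revealed 14 new [(0,2) (0,3) (0,4) (0,5) (1,3) (1,4) (1,5) (2,2) (2,3) (2,4) (3,2) (3,3) (3,4) (3,5)] -> total=16
Click 4 (0,5) count=2: revealed 0 new [(none)] -> total=16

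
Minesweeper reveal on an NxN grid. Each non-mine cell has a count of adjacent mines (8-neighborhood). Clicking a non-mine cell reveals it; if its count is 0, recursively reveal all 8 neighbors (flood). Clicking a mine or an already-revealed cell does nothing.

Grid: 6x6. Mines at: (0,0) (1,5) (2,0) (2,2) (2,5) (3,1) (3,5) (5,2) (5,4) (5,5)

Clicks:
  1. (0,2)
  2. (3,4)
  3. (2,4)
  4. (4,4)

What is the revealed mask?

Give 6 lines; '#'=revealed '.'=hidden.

Click 1 (0,2) count=0: revealed 8 new [(0,1) (0,2) (0,3) (0,4) (1,1) (1,2) (1,3) (1,4)] -> total=8
Click 2 (3,4) count=2: revealed 1 new [(3,4)] -> total=9
Click 3 (2,4) count=3: revealed 1 new [(2,4)] -> total=10
Click 4 (4,4) count=3: revealed 1 new [(4,4)] -> total=11

Answer: .####.
.####.
....#.
....#.
....#.
......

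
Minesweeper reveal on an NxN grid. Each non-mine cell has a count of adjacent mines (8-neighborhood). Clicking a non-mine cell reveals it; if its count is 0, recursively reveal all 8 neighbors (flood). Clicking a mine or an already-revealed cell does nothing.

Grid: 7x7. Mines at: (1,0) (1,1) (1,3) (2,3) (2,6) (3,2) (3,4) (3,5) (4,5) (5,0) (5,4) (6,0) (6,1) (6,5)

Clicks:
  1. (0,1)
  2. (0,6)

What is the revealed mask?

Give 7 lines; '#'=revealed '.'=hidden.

Answer: .#..###
....###
.......
.......
.......
.......
.......

Derivation:
Click 1 (0,1) count=2: revealed 1 new [(0,1)] -> total=1
Click 2 (0,6) count=0: revealed 6 new [(0,4) (0,5) (0,6) (1,4) (1,5) (1,6)] -> total=7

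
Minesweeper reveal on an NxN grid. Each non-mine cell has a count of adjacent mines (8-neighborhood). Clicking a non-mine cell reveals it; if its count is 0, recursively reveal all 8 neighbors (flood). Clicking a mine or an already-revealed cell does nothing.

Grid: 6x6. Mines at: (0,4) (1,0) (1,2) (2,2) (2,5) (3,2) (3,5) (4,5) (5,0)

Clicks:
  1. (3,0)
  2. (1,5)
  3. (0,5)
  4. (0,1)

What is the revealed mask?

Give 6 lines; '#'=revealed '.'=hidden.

Answer: .#...#
.....#
##....
##....
##....
......

Derivation:
Click 1 (3,0) count=0: revealed 6 new [(2,0) (2,1) (3,0) (3,1) (4,0) (4,1)] -> total=6
Click 2 (1,5) count=2: revealed 1 new [(1,5)] -> total=7
Click 3 (0,5) count=1: revealed 1 new [(0,5)] -> total=8
Click 4 (0,1) count=2: revealed 1 new [(0,1)] -> total=9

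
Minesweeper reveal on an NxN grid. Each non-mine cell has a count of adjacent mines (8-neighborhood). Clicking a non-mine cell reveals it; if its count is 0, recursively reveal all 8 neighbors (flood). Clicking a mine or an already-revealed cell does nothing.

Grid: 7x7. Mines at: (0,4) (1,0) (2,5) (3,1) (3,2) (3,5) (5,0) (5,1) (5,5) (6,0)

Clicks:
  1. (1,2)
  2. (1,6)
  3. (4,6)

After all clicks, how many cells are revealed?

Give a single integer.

Answer: 11

Derivation:
Click 1 (1,2) count=0: revealed 9 new [(0,1) (0,2) (0,3) (1,1) (1,2) (1,3) (2,1) (2,2) (2,3)] -> total=9
Click 2 (1,6) count=1: revealed 1 new [(1,6)] -> total=10
Click 3 (4,6) count=2: revealed 1 new [(4,6)] -> total=11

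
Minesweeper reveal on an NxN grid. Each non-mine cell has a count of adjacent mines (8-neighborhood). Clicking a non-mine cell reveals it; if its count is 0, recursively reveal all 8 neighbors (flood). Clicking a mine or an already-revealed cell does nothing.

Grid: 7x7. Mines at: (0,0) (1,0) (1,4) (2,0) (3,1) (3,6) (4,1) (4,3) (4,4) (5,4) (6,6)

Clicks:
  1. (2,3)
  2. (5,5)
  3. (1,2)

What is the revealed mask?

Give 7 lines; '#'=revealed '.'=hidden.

Answer: .###...
.###...
.###...
.......
.......
.....#.
.......

Derivation:
Click 1 (2,3) count=1: revealed 1 new [(2,3)] -> total=1
Click 2 (5,5) count=3: revealed 1 new [(5,5)] -> total=2
Click 3 (1,2) count=0: revealed 8 new [(0,1) (0,2) (0,3) (1,1) (1,2) (1,3) (2,1) (2,2)] -> total=10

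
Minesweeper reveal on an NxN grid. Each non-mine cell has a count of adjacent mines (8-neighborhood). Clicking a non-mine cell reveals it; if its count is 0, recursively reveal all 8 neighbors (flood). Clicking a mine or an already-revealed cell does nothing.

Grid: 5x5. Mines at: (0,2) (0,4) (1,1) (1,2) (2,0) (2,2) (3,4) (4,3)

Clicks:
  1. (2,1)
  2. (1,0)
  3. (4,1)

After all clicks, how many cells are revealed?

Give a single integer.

Click 1 (2,1) count=4: revealed 1 new [(2,1)] -> total=1
Click 2 (1,0) count=2: revealed 1 new [(1,0)] -> total=2
Click 3 (4,1) count=0: revealed 6 new [(3,0) (3,1) (3,2) (4,0) (4,1) (4,2)] -> total=8

Answer: 8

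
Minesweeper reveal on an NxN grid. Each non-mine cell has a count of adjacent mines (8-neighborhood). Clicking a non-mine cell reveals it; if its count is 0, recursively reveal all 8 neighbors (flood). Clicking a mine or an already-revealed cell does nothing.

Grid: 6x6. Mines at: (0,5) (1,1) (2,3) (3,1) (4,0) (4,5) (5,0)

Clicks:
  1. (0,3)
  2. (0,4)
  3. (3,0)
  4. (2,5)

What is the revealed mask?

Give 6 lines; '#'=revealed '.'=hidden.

Answer: ..###.
..####
....##
#...##
......
......

Derivation:
Click 1 (0,3) count=0: revealed 6 new [(0,2) (0,3) (0,4) (1,2) (1,3) (1,4)] -> total=6
Click 2 (0,4) count=1: revealed 0 new [(none)] -> total=6
Click 3 (3,0) count=2: revealed 1 new [(3,0)] -> total=7
Click 4 (2,5) count=0: revealed 5 new [(1,5) (2,4) (2,5) (3,4) (3,5)] -> total=12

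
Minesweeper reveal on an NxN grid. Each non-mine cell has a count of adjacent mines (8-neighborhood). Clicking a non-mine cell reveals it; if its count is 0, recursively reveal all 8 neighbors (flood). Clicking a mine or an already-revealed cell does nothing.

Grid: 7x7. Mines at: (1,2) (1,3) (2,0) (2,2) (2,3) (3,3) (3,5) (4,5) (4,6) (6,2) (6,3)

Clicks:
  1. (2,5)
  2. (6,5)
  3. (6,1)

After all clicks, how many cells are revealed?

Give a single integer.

Click 1 (2,5) count=1: revealed 1 new [(2,5)] -> total=1
Click 2 (6,5) count=0: revealed 6 new [(5,4) (5,5) (5,6) (6,4) (6,5) (6,6)] -> total=7
Click 3 (6,1) count=1: revealed 1 new [(6,1)] -> total=8

Answer: 8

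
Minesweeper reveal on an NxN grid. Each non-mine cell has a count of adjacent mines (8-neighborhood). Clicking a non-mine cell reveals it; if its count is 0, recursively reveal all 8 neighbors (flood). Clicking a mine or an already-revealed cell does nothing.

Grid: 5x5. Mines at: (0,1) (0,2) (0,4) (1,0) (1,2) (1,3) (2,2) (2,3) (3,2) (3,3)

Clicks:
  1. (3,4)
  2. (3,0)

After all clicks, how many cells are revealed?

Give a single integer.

Click 1 (3,4) count=2: revealed 1 new [(3,4)] -> total=1
Click 2 (3,0) count=0: revealed 6 new [(2,0) (2,1) (3,0) (3,1) (4,0) (4,1)] -> total=7

Answer: 7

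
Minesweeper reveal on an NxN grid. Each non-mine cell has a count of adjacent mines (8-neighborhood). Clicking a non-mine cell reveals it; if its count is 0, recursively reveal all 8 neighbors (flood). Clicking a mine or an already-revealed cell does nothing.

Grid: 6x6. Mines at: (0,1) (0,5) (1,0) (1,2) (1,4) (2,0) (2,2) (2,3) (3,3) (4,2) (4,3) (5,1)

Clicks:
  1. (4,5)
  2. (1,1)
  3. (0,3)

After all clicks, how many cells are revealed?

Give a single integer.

Answer: 10

Derivation:
Click 1 (4,5) count=0: revealed 8 new [(2,4) (2,5) (3,4) (3,5) (4,4) (4,5) (5,4) (5,5)] -> total=8
Click 2 (1,1) count=5: revealed 1 new [(1,1)] -> total=9
Click 3 (0,3) count=2: revealed 1 new [(0,3)] -> total=10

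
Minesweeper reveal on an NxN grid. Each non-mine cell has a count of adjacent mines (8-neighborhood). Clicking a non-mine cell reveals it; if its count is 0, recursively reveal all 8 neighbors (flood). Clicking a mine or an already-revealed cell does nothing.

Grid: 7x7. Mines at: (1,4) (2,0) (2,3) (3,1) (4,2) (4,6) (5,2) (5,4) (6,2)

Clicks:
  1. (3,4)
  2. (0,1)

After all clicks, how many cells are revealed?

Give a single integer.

Click 1 (3,4) count=1: revealed 1 new [(3,4)] -> total=1
Click 2 (0,1) count=0: revealed 8 new [(0,0) (0,1) (0,2) (0,3) (1,0) (1,1) (1,2) (1,3)] -> total=9

Answer: 9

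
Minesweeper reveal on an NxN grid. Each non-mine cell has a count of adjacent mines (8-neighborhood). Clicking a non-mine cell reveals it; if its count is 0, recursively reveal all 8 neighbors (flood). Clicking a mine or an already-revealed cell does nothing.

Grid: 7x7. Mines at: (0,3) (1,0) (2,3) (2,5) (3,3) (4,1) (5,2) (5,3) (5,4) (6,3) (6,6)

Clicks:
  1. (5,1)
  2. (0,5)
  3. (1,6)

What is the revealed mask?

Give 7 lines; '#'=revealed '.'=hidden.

Click 1 (5,1) count=2: revealed 1 new [(5,1)] -> total=1
Click 2 (0,5) count=0: revealed 6 new [(0,4) (0,5) (0,6) (1,4) (1,5) (1,6)] -> total=7
Click 3 (1,6) count=1: revealed 0 new [(none)] -> total=7

Answer: ....###
....###
.......
.......
.......
.#.....
.......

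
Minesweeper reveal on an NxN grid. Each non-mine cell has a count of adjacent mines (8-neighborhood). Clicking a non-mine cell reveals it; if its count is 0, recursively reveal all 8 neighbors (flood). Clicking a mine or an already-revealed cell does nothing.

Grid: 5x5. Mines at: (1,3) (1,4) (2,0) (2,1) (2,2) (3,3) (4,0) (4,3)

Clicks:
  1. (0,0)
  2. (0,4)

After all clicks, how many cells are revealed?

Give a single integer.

Click 1 (0,0) count=0: revealed 6 new [(0,0) (0,1) (0,2) (1,0) (1,1) (1,2)] -> total=6
Click 2 (0,4) count=2: revealed 1 new [(0,4)] -> total=7

Answer: 7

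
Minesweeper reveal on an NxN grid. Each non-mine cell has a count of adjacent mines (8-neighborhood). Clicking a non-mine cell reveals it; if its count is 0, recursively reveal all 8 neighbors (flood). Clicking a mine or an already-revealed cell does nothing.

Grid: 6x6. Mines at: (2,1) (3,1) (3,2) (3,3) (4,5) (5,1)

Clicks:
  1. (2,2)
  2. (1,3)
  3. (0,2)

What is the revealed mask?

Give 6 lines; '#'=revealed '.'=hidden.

Click 1 (2,2) count=4: revealed 1 new [(2,2)] -> total=1
Click 2 (1,3) count=0: revealed 17 new [(0,0) (0,1) (0,2) (0,3) (0,4) (0,5) (1,0) (1,1) (1,2) (1,3) (1,4) (1,5) (2,3) (2,4) (2,5) (3,4) (3,5)] -> total=18
Click 3 (0,2) count=0: revealed 0 new [(none)] -> total=18

Answer: ######
######
..####
....##
......
......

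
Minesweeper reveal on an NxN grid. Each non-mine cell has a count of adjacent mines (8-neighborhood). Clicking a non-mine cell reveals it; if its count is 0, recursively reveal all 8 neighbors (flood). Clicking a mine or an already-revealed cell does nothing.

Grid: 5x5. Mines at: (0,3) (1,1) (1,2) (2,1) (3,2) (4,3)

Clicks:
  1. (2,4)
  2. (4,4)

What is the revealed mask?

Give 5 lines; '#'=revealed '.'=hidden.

Click 1 (2,4) count=0: revealed 6 new [(1,3) (1,4) (2,3) (2,4) (3,3) (3,4)] -> total=6
Click 2 (4,4) count=1: revealed 1 new [(4,4)] -> total=7

Answer: .....
...##
...##
...##
....#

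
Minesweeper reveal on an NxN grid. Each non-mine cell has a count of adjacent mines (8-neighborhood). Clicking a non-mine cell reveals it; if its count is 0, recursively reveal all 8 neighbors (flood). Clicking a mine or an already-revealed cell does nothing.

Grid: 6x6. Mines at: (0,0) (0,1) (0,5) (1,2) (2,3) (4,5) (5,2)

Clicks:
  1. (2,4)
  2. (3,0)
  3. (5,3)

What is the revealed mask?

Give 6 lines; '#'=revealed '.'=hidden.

Answer: ......
##....
###.#.
###...
###...
##.#..

Derivation:
Click 1 (2,4) count=1: revealed 1 new [(2,4)] -> total=1
Click 2 (3,0) count=0: revealed 13 new [(1,0) (1,1) (2,0) (2,1) (2,2) (3,0) (3,1) (3,2) (4,0) (4,1) (4,2) (5,0) (5,1)] -> total=14
Click 3 (5,3) count=1: revealed 1 new [(5,3)] -> total=15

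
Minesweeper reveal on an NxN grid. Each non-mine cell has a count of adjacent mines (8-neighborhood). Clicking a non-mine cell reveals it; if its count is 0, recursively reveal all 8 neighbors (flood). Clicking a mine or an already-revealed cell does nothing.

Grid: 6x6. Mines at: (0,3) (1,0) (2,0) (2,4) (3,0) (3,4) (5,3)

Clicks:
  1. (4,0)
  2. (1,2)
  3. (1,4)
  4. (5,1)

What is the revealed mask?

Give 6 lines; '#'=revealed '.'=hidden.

Answer: ......
..#.#.
......
......
###...
###...

Derivation:
Click 1 (4,0) count=1: revealed 1 new [(4,0)] -> total=1
Click 2 (1,2) count=1: revealed 1 new [(1,2)] -> total=2
Click 3 (1,4) count=2: revealed 1 new [(1,4)] -> total=3
Click 4 (5,1) count=0: revealed 5 new [(4,1) (4,2) (5,0) (5,1) (5,2)] -> total=8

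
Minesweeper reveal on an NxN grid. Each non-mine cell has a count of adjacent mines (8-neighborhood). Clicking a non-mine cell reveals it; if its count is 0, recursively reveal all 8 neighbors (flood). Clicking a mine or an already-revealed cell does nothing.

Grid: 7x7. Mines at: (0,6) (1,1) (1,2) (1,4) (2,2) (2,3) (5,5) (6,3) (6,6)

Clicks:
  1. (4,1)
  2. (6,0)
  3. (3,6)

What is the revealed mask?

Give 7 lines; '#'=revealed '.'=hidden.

Answer: .......
.....##
##..###
#######
#######
#####..
###....

Derivation:
Click 1 (4,1) count=0: revealed 20 new [(2,0) (2,1) (3,0) (3,1) (3,2) (3,3) (3,4) (4,0) (4,1) (4,2) (4,3) (4,4) (5,0) (5,1) (5,2) (5,3) (5,4) (6,0) (6,1) (6,2)] -> total=20
Click 2 (6,0) count=0: revealed 0 new [(none)] -> total=20
Click 3 (3,6) count=0: revealed 9 new [(1,5) (1,6) (2,4) (2,5) (2,6) (3,5) (3,6) (4,5) (4,6)] -> total=29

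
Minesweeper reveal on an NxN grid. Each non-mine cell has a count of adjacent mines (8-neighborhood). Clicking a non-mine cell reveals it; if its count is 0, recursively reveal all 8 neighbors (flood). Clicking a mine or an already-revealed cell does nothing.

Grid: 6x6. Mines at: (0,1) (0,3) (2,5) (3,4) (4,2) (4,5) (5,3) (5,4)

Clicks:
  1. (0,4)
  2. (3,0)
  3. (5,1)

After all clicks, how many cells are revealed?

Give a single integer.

Click 1 (0,4) count=1: revealed 1 new [(0,4)] -> total=1
Click 2 (3,0) count=0: revealed 16 new [(1,0) (1,1) (1,2) (1,3) (2,0) (2,1) (2,2) (2,3) (3,0) (3,1) (3,2) (3,3) (4,0) (4,1) (5,0) (5,1)] -> total=17
Click 3 (5,1) count=1: revealed 0 new [(none)] -> total=17

Answer: 17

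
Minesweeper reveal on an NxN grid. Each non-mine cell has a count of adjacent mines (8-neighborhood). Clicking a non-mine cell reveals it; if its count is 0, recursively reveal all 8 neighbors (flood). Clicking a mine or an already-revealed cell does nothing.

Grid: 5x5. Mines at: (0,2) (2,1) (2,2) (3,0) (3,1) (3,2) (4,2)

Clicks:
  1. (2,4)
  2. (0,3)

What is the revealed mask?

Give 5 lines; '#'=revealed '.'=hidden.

Click 1 (2,4) count=0: revealed 10 new [(0,3) (0,4) (1,3) (1,4) (2,3) (2,4) (3,3) (3,4) (4,3) (4,4)] -> total=10
Click 2 (0,3) count=1: revealed 0 new [(none)] -> total=10

Answer: ...##
...##
...##
...##
...##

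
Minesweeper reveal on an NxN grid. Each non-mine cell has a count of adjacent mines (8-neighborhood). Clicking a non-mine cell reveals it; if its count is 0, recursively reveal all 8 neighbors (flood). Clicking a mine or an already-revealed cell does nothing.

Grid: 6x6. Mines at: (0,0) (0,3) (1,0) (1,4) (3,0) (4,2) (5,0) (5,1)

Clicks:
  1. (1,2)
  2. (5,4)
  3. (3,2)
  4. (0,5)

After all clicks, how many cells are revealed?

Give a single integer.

Click 1 (1,2) count=1: revealed 1 new [(1,2)] -> total=1
Click 2 (5,4) count=0: revealed 12 new [(2,3) (2,4) (2,5) (3,3) (3,4) (3,5) (4,3) (4,4) (4,5) (5,3) (5,4) (5,5)] -> total=13
Click 3 (3,2) count=1: revealed 1 new [(3,2)] -> total=14
Click 4 (0,5) count=1: revealed 1 new [(0,5)] -> total=15

Answer: 15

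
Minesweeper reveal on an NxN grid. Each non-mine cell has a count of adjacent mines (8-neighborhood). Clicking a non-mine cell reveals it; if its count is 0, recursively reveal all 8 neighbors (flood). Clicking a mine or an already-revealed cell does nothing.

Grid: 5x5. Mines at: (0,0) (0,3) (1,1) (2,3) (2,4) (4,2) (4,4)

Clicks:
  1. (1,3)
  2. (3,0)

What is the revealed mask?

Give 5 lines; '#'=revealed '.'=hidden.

Answer: .....
...#.
##...
##...
##...

Derivation:
Click 1 (1,3) count=3: revealed 1 new [(1,3)] -> total=1
Click 2 (3,0) count=0: revealed 6 new [(2,0) (2,1) (3,0) (3,1) (4,0) (4,1)] -> total=7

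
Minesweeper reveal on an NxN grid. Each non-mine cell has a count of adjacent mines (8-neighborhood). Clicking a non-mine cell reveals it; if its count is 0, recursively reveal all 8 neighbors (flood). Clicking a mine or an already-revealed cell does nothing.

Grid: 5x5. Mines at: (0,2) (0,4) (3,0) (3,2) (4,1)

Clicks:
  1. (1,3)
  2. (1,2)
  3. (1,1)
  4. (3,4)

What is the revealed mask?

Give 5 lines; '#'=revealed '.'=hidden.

Click 1 (1,3) count=2: revealed 1 new [(1,3)] -> total=1
Click 2 (1,2) count=1: revealed 1 new [(1,2)] -> total=2
Click 3 (1,1) count=1: revealed 1 new [(1,1)] -> total=3
Click 4 (3,4) count=0: revealed 7 new [(1,4) (2,3) (2,4) (3,3) (3,4) (4,3) (4,4)] -> total=10

Answer: .....
.####
...##
...##
...##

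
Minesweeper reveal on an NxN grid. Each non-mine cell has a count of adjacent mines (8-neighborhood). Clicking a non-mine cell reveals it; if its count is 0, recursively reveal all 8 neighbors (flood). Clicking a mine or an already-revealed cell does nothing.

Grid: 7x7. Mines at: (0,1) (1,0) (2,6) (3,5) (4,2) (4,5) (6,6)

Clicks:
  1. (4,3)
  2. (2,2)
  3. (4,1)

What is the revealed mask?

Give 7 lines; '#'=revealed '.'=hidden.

Answer: ..#####
.######
.#####.
.####..
.#.#...
.......
.......

Derivation:
Click 1 (4,3) count=1: revealed 1 new [(4,3)] -> total=1
Click 2 (2,2) count=0: revealed 20 new [(0,2) (0,3) (0,4) (0,5) (0,6) (1,1) (1,2) (1,3) (1,4) (1,5) (1,6) (2,1) (2,2) (2,3) (2,4) (2,5) (3,1) (3,2) (3,3) (3,4)] -> total=21
Click 3 (4,1) count=1: revealed 1 new [(4,1)] -> total=22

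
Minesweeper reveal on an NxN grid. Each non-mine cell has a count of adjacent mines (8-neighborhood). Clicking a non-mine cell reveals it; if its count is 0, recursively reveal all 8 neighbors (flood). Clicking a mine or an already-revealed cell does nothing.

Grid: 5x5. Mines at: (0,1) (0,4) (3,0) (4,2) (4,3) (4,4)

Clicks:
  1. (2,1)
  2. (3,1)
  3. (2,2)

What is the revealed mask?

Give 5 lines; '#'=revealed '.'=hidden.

Click 1 (2,1) count=1: revealed 1 new [(2,1)] -> total=1
Click 2 (3,1) count=2: revealed 1 new [(3,1)] -> total=2
Click 3 (2,2) count=0: revealed 10 new [(1,1) (1,2) (1,3) (1,4) (2,2) (2,3) (2,4) (3,2) (3,3) (3,4)] -> total=12

Answer: .....
.####
.####
.####
.....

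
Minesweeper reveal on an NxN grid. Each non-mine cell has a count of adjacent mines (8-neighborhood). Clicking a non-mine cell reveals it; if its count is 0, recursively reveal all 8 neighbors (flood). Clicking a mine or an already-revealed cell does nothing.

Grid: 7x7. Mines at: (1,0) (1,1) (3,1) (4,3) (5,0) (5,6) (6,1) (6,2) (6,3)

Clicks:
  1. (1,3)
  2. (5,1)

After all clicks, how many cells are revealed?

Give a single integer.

Answer: 24

Derivation:
Click 1 (1,3) count=0: revealed 23 new [(0,2) (0,3) (0,4) (0,5) (0,6) (1,2) (1,3) (1,4) (1,5) (1,6) (2,2) (2,3) (2,4) (2,5) (2,6) (3,2) (3,3) (3,4) (3,5) (3,6) (4,4) (4,5) (4,6)] -> total=23
Click 2 (5,1) count=3: revealed 1 new [(5,1)] -> total=24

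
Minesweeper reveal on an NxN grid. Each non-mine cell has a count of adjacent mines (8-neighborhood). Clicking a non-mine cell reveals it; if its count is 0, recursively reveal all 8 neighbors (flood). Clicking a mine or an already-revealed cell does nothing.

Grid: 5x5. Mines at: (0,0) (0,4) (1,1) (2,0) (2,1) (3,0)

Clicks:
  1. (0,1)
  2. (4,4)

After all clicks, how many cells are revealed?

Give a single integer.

Answer: 15

Derivation:
Click 1 (0,1) count=2: revealed 1 new [(0,1)] -> total=1
Click 2 (4,4) count=0: revealed 14 new [(1,2) (1,3) (1,4) (2,2) (2,3) (2,4) (3,1) (3,2) (3,3) (3,4) (4,1) (4,2) (4,3) (4,4)] -> total=15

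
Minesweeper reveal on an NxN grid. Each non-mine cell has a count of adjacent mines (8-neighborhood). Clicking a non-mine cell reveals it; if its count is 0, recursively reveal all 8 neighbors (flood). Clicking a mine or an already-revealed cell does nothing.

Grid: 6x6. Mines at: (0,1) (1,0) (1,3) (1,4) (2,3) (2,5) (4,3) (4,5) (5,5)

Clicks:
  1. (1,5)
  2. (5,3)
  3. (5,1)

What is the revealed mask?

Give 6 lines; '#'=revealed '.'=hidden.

Answer: ......
.....#
###...
###...
###...
####..

Derivation:
Click 1 (1,5) count=2: revealed 1 new [(1,5)] -> total=1
Click 2 (5,3) count=1: revealed 1 new [(5,3)] -> total=2
Click 3 (5,1) count=0: revealed 12 new [(2,0) (2,1) (2,2) (3,0) (3,1) (3,2) (4,0) (4,1) (4,2) (5,0) (5,1) (5,2)] -> total=14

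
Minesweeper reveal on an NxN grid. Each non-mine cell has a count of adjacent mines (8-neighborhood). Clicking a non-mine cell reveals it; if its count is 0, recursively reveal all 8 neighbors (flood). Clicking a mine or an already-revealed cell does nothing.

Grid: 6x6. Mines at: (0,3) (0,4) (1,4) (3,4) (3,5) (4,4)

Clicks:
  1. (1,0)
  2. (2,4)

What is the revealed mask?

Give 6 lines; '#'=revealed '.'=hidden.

Click 1 (1,0) count=0: revealed 23 new [(0,0) (0,1) (0,2) (1,0) (1,1) (1,2) (1,3) (2,0) (2,1) (2,2) (2,3) (3,0) (3,1) (3,2) (3,3) (4,0) (4,1) (4,2) (4,3) (5,0) (5,1) (5,2) (5,3)] -> total=23
Click 2 (2,4) count=3: revealed 1 new [(2,4)] -> total=24

Answer: ###...
####..
#####.
####..
####..
####..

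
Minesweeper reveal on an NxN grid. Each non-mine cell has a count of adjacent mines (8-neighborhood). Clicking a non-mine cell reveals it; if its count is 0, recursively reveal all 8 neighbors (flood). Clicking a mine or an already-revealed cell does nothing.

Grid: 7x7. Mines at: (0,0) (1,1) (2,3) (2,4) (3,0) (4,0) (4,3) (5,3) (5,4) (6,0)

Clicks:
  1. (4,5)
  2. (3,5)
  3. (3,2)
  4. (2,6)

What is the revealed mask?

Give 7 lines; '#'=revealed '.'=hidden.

Click 1 (4,5) count=1: revealed 1 new [(4,5)] -> total=1
Click 2 (3,5) count=1: revealed 1 new [(3,5)] -> total=2
Click 3 (3,2) count=2: revealed 1 new [(3,2)] -> total=3
Click 4 (2,6) count=0: revealed 18 new [(0,2) (0,3) (0,4) (0,5) (0,6) (1,2) (1,3) (1,4) (1,5) (1,6) (2,5) (2,6) (3,6) (4,6) (5,5) (5,6) (6,5) (6,6)] -> total=21

Answer: ..#####
..#####
.....##
..#..##
.....##
.....##
.....##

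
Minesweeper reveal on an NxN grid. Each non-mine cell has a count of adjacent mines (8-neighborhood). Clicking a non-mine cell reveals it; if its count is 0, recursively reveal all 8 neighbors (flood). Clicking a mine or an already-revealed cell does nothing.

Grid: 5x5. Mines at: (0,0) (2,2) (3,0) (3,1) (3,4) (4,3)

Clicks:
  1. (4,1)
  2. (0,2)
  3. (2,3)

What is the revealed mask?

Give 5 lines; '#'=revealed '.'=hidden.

Answer: .####
.####
...##
.....
.#...

Derivation:
Click 1 (4,1) count=2: revealed 1 new [(4,1)] -> total=1
Click 2 (0,2) count=0: revealed 10 new [(0,1) (0,2) (0,3) (0,4) (1,1) (1,2) (1,3) (1,4) (2,3) (2,4)] -> total=11
Click 3 (2,3) count=2: revealed 0 new [(none)] -> total=11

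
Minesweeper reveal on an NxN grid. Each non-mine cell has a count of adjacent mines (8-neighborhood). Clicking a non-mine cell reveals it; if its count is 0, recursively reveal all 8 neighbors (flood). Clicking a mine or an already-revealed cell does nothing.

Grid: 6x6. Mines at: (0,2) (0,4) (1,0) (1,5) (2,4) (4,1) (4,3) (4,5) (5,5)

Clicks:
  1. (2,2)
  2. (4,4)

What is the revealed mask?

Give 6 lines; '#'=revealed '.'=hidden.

Click 1 (2,2) count=0: revealed 9 new [(1,1) (1,2) (1,3) (2,1) (2,2) (2,3) (3,1) (3,2) (3,3)] -> total=9
Click 2 (4,4) count=3: revealed 1 new [(4,4)] -> total=10

Answer: ......
.###..
.###..
.###..
....#.
......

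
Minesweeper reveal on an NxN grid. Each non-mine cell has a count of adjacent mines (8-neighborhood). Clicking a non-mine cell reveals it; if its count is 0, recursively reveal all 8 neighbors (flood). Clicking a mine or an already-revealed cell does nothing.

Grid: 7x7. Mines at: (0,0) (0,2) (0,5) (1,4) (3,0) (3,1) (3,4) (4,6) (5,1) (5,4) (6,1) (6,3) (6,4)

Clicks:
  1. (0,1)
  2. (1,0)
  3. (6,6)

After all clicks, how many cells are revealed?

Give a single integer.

Click 1 (0,1) count=2: revealed 1 new [(0,1)] -> total=1
Click 2 (1,0) count=1: revealed 1 new [(1,0)] -> total=2
Click 3 (6,6) count=0: revealed 4 new [(5,5) (5,6) (6,5) (6,6)] -> total=6

Answer: 6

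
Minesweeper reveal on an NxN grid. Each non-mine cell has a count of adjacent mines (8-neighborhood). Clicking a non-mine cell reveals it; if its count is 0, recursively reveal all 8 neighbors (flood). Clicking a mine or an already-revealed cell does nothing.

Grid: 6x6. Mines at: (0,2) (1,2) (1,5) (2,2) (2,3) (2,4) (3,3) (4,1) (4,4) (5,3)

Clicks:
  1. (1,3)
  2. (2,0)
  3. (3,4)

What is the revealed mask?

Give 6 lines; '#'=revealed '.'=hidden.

Answer: ##....
##.#..
##....
##..#.
......
......

Derivation:
Click 1 (1,3) count=5: revealed 1 new [(1,3)] -> total=1
Click 2 (2,0) count=0: revealed 8 new [(0,0) (0,1) (1,0) (1,1) (2,0) (2,1) (3,0) (3,1)] -> total=9
Click 3 (3,4) count=4: revealed 1 new [(3,4)] -> total=10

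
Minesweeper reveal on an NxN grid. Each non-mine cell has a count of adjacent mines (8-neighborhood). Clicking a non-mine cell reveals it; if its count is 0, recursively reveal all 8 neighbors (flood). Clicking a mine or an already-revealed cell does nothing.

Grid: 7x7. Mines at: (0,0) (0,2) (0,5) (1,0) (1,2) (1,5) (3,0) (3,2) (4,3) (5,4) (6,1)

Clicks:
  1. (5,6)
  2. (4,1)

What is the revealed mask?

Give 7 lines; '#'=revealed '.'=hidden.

Click 1 (5,6) count=0: revealed 13 new [(2,4) (2,5) (2,6) (3,4) (3,5) (3,6) (4,4) (4,5) (4,6) (5,5) (5,6) (6,5) (6,6)] -> total=13
Click 2 (4,1) count=2: revealed 1 new [(4,1)] -> total=14

Answer: .......
.......
....###
....###
.#..###
.....##
.....##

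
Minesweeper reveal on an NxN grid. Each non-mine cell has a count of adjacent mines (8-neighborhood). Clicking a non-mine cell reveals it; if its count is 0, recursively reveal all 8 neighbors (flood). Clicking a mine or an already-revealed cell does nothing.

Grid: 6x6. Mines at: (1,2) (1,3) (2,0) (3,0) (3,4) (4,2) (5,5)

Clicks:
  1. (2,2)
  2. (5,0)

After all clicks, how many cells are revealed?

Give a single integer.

Click 1 (2,2) count=2: revealed 1 new [(2,2)] -> total=1
Click 2 (5,0) count=0: revealed 4 new [(4,0) (4,1) (5,0) (5,1)] -> total=5

Answer: 5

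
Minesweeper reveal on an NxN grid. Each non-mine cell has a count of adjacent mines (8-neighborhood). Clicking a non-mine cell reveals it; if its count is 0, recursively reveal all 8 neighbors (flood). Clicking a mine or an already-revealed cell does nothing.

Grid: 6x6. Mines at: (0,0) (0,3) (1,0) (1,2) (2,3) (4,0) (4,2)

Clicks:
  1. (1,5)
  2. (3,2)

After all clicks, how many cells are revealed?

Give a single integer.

Answer: 16

Derivation:
Click 1 (1,5) count=0: revealed 15 new [(0,4) (0,5) (1,4) (1,5) (2,4) (2,5) (3,3) (3,4) (3,5) (4,3) (4,4) (4,5) (5,3) (5,4) (5,5)] -> total=15
Click 2 (3,2) count=2: revealed 1 new [(3,2)] -> total=16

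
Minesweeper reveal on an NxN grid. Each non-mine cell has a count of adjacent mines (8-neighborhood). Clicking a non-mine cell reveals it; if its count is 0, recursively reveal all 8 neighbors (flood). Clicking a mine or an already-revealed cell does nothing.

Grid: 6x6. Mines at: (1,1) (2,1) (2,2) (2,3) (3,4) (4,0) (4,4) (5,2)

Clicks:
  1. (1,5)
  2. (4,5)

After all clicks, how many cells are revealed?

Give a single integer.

Answer: 11

Derivation:
Click 1 (1,5) count=0: revealed 10 new [(0,2) (0,3) (0,4) (0,5) (1,2) (1,3) (1,4) (1,5) (2,4) (2,5)] -> total=10
Click 2 (4,5) count=2: revealed 1 new [(4,5)] -> total=11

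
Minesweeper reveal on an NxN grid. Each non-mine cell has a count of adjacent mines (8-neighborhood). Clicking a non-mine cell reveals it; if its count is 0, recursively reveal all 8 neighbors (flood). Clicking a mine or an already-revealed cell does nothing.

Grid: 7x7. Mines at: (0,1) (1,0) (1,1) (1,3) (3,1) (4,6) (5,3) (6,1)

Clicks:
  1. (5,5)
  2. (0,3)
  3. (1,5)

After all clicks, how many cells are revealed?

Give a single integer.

Click 1 (5,5) count=1: revealed 1 new [(5,5)] -> total=1
Click 2 (0,3) count=1: revealed 1 new [(0,3)] -> total=2
Click 3 (1,5) count=0: revealed 20 new [(0,4) (0,5) (0,6) (1,4) (1,5) (1,6) (2,2) (2,3) (2,4) (2,5) (2,6) (3,2) (3,3) (3,4) (3,5) (3,6) (4,2) (4,3) (4,4) (4,5)] -> total=22

Answer: 22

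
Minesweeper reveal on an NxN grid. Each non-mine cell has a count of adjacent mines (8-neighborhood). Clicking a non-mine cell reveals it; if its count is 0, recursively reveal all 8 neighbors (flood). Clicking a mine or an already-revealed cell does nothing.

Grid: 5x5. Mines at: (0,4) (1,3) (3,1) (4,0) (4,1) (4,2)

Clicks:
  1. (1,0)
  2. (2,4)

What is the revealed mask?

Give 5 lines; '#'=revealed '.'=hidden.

Answer: ###..
###..
###.#
.....
.....

Derivation:
Click 1 (1,0) count=0: revealed 9 new [(0,0) (0,1) (0,2) (1,0) (1,1) (1,2) (2,0) (2,1) (2,2)] -> total=9
Click 2 (2,4) count=1: revealed 1 new [(2,4)] -> total=10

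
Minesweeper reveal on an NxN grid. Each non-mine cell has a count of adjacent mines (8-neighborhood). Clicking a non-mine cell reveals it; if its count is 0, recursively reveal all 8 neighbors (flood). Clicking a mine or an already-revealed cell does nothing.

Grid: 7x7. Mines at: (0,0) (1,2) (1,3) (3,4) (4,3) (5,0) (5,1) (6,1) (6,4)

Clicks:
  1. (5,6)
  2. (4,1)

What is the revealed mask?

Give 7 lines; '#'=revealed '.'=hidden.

Click 1 (5,6) count=0: revealed 17 new [(0,4) (0,5) (0,6) (1,4) (1,5) (1,6) (2,4) (2,5) (2,6) (3,5) (3,6) (4,5) (4,6) (5,5) (5,6) (6,5) (6,6)] -> total=17
Click 2 (4,1) count=2: revealed 1 new [(4,1)] -> total=18

Answer: ....###
....###
....###
.....##
.#...##
.....##
.....##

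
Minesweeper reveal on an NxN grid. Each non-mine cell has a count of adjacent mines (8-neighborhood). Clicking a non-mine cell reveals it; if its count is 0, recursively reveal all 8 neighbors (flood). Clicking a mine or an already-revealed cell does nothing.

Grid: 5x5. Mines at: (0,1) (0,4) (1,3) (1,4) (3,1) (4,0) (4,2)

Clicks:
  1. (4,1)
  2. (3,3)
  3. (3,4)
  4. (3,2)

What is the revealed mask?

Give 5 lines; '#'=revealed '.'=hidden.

Click 1 (4,1) count=3: revealed 1 new [(4,1)] -> total=1
Click 2 (3,3) count=1: revealed 1 new [(3,3)] -> total=2
Click 3 (3,4) count=0: revealed 5 new [(2,3) (2,4) (3,4) (4,3) (4,4)] -> total=7
Click 4 (3,2) count=2: revealed 1 new [(3,2)] -> total=8

Answer: .....
.....
...##
..###
.#.##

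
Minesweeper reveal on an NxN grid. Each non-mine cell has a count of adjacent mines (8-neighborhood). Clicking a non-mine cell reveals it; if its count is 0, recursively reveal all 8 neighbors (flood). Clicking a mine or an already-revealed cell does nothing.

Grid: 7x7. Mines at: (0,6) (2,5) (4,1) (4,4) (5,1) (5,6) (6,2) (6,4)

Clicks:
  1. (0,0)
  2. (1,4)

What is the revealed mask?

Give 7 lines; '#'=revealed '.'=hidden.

Answer: ######.
######.
#####..
#####..
.......
.......
.......

Derivation:
Click 1 (0,0) count=0: revealed 22 new [(0,0) (0,1) (0,2) (0,3) (0,4) (0,5) (1,0) (1,1) (1,2) (1,3) (1,4) (1,5) (2,0) (2,1) (2,2) (2,3) (2,4) (3,0) (3,1) (3,2) (3,3) (3,4)] -> total=22
Click 2 (1,4) count=1: revealed 0 new [(none)] -> total=22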